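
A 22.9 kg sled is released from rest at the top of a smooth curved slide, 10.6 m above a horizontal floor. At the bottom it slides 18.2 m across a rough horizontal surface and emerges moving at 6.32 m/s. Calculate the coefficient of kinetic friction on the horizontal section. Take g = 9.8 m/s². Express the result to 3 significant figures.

Energy bookkeeping (friction removes W_f = μ_k N d):
mgh = ½mv² + μ_k m g d
mgh = 2378.9 J; ½mv² = 457.34 J
W_f = 2378.9 − 457.34 = 1922 J
μ_k = W_f/(mg·d) = 1922/(224.4 × 18.2) = 0.4704

μ_k = 0.470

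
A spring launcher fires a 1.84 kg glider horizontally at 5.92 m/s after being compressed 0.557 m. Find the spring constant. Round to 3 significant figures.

k = 208 N/m

Spring PE at full compression equals KE at release: ½kx² = ½mv²
k = mv²/x² = (1.84)(5.92)²/(0.557)² = 207.9 N/m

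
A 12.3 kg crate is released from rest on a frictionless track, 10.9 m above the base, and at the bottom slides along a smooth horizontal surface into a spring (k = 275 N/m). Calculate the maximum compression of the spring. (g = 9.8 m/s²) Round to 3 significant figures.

x = 3.09 m

Gravitational PE at the top equals spring PE at max compression: mgh = ½kx²
x = √(2mgh/k) = √(2 × 12.3 × 9.8 × 10.9 / 275) = 3.091 m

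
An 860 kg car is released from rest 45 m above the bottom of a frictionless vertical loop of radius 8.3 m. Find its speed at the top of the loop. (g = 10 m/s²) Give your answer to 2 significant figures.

v = 24 m/s

Energy conservation: mgh = ½mv_top² + mg(2r)
v_top² = 2g(h − 2r) = 2(10)(45 − 16.60) = 568.0
v_top = 23.83 m/s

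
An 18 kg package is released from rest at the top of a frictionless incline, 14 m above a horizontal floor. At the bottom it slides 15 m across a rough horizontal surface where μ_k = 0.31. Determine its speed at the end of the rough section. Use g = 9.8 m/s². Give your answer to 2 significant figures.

Energy at the top = energy at the end + work done against friction:
mgh = ½mv² + μ_k m g d
W_f = μ_k mg d = (0.31)(18)(9.8)(15) = 820.3 J
½mv² = mgh − W_f = 2469.6 − 820.3 = 1649.3 J
v = √(2 × 1649.3/18) = 13.54 m/s

v = 14 m/s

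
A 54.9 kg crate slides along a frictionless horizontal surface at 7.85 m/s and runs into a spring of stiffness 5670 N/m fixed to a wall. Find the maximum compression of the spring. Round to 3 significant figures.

x = 0.772 m

At max compression the crate is momentarily at rest: ½mv² = ½kx²
x = v√(m/k) = 7.85 × √(54.9/5670) = 0.7724 m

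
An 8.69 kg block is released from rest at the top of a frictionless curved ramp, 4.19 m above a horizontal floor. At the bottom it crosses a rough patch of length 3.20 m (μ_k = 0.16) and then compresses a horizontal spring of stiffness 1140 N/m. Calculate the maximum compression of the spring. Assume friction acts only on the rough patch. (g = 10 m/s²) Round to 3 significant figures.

x = 0.749 m

Initial energy: E₁ = mgh = (8.69)(10)(4.19) = 364.11 J
Friction removes W_f = μ_k mg d = (0.16)(8.69)(10)(3.20) = 44.49 J
Energy reaching the spring: E = 364.11 − 44.49 = 319.62 J
At max compression ½kx² = E ⇒ x = √(2E/k) = √(2 × 319.62/1140) = 0.7488 m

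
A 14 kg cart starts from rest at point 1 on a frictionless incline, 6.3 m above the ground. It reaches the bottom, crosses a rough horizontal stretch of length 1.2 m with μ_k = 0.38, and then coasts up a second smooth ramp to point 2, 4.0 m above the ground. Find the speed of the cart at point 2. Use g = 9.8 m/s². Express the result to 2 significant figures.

v = 6.0 m/s

Energy at 1: mgh₁ = (14)(9.8)(6.3) = 864.36 J
Friction loss: W_f = μ_k mg d = 62.56 J
At 2: ½mv² + mgh₂ = mgh₁ − W_f
½mv² = 864.36 − 62.56 − 548.80 = 253.00 J
v = √(2 × 253.00/14) = 6.012 m/s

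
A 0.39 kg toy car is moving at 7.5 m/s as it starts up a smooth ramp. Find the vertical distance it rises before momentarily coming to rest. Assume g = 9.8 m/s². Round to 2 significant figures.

Setting KE at the bottom equal to PE gained: ½mv² = mgh
h = v²/(2g) = 7.5²/(2 × 9.8) = 2.870 m

h = 2.9 m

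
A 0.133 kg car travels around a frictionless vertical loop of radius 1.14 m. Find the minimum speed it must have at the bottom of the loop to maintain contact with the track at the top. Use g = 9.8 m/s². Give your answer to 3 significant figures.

At the top: mg = mv_top²/r ⇒ v_top² = gr = 11.17 m²/s²
Energy from bottom to top (height 2r): ½mv_bot² = ½mv_top² + mg(2r)
v_bot² = gr + 4gr = 5gr = 55.86
v_bot = √(5gr) = 7.474 m/s

v = 7.47 m/s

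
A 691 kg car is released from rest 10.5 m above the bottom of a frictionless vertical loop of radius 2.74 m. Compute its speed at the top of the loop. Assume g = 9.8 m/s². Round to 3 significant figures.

Energy conservation: mgh = ½mv_top² + mg(2r)
v_top² = 2g(h − 2r) = 2(9.8)(10.5 − 5.480) = 98.39
v_top = 9.919 m/s

v = 9.92 m/s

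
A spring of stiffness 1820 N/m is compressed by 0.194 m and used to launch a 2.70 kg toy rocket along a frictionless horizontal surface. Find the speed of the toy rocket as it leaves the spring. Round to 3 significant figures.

v = 5.04 m/s

Conservation of energy: ½kx² = ½mv²
v = x√(k/m) = 0.194 × √(1820/2.70) = 5.037 m/s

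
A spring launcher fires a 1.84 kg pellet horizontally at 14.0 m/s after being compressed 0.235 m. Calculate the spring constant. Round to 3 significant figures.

k = 6530 N/m

Spring PE at full compression equals KE at release: ½kx² = ½mv²
k = mv²/x² = (1.84)(14.0)²/(0.235)² = 6530 N/m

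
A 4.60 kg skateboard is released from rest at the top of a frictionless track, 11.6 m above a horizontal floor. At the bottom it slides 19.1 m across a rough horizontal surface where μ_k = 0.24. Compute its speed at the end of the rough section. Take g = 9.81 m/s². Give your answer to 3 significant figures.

Energy at the top = energy at the end + work done against friction:
mgh = ½mv² + μ_k m g d
W_f = μ_k mg d = (0.24)(4.60)(9.81)(19.1) = 206.9 J
½mv² = mgh − W_f = 523.46 − 206.9 = 316.60 J
v = √(2 × 316.60/4.60) = 11.73 m/s

v = 11.7 m/s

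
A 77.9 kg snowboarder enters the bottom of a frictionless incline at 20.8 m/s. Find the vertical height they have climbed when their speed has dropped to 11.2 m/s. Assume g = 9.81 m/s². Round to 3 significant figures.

h = 15.7 m

Conservation of energy: ½mv₁² = ½mv₂² + mgh
h = (v₁² − v₂²)/(2g) = (20.8² − 11.2²)/(2 × 9.81) = 15.66 m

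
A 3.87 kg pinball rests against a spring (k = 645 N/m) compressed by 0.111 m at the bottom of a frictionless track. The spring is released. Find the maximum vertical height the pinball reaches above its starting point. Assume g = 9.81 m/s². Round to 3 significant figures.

h = 0.105 m

Energy conservation from release to the highest point: ½kx² = mgh
h = kx²/(2mg) = (645)(0.111)²/(2 × 3.87 × 9.81) = 0.1047 m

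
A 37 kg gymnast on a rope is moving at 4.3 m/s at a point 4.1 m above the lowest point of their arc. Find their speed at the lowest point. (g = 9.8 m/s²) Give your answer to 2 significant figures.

v = 9.9 m/s

Energy conservation between the two points: ½mv₀² + mgh = ½mv²
v² = v₀² + 2gh = (4.3)² + 2(9.8)(4.1) = 98.850
v = √98.850 = 9.942 m/s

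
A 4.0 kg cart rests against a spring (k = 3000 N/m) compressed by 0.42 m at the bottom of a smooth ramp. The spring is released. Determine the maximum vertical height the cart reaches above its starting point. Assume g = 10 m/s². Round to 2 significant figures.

h = 6.6 m

All spring PE becomes gravitational PE at the highest point: ½kx² = mgh
h = kx²/(2mg) = (3000)(0.42)²/(2 × 4.0 × 10) = 6.615 m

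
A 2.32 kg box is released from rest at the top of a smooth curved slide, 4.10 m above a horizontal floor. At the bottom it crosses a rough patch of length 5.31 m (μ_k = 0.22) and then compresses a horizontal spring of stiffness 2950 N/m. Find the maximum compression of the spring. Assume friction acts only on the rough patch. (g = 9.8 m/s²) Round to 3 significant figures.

Initial energy: E₁ = mgh = (2.32)(9.8)(4.10) = 93.218 J
Friction removes W_f = μ_k mg d = (0.22)(2.32)(9.8)(5.31) = 26.56 J
Energy reaching the spring: E = 93.218 − 26.56 = 66.657 J
At max compression ½kx² = E ⇒ x = √(2E/k) = √(2 × 66.657/2950) = 0.2126 m

x = 0.213 m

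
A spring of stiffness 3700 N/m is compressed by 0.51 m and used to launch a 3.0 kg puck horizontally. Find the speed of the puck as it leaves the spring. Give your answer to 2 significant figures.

The puck leaves the spring when the spring is at natural length, so ½kx² = ½mv²
v = x√(k/m) = 0.51 × √(3700/3.0) = 17.91 m/s

v = 18 m/s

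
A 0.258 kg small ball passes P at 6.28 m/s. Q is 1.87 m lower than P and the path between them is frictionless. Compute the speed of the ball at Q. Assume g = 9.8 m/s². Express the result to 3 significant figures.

Energy conservation between the two points: ½mv₀² + mgh = ½mv²
The mass cancels from both sides.
v² = v₀² + 2gh = (6.28)² + 2(9.8)(1.87) = 76.090
v = √76.090 = 8.723 m/s

v = 8.72 m/s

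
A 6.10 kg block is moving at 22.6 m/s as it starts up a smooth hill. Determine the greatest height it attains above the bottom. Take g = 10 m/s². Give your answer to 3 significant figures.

By energy conservation, ½mv² = mgh
h = v²/(2g) = 22.6²/(2 × 10) = 25.54 m

h = 25.5 m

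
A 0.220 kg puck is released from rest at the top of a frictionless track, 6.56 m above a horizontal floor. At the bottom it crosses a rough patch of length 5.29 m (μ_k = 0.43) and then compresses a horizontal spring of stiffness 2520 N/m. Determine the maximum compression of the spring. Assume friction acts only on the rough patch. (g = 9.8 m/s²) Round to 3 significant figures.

x = 0.0856 m

Initial energy: E₁ = mgh = (0.220)(9.8)(6.56) = 14.143 J
Friction removes W_f = μ_k mg d = (0.43)(0.220)(9.8)(5.29) = 4.904 J
Energy reaching the spring: E = 14.143 − 4.904 = 9.2391 J
At max compression ½kx² = E ⇒ x = √(2E/k) = √(2 × 9.2391/2520) = 0.08563 m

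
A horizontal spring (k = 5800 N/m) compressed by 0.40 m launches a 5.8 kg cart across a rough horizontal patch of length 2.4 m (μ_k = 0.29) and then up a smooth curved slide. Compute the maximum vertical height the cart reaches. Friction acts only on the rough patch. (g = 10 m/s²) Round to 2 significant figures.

Spring energy: E₀ = ½kx² = ½(5800)(0.40)² = 464.00 J
Friction: W_f = μ_k mg d = (0.29)(5.8)(10)(2.4) = 40.37 J
Energy at base of ramp: E = 464.00 − 40.37 = 423.63 J
At max height all remaining energy is PE: mgh = E ⇒ h = E/(mg) = 423.63/(5.8 × 10) = 7.304 m

h = 7.3 m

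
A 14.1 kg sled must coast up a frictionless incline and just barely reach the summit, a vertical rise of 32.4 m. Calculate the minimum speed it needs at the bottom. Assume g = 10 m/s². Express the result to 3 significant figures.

At the top it is momentarily at rest, so all KE converts to PE: ½mv² = mgh
v = √(2gh) = √(2 × 10 × 32.4) = 25.46 m/s

v = 25.5 m/s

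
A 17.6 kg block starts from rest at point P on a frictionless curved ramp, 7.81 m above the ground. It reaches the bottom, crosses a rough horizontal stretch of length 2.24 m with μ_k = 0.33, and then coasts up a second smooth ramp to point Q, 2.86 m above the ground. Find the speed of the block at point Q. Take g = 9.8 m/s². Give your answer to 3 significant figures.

v = 9.08 m/s

Energy at P: mgh₁ = (17.6)(9.8)(7.81) = 1347.1 J
Friction loss: W_f = μ_k mg d = 127.5 J
At Q: ½mv² + mgh₂ = mgh₁ − W_f
½mv² = 1347.1 − 127.5 − 493.29 = 726.28 J
v = √(2 × 726.28/17.6) = 9.085 m/s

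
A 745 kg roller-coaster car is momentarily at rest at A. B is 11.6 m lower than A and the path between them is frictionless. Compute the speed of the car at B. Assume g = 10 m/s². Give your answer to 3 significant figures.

v = 15.2 m/s

By conservation of mechanical energy, mgh = ½mv²
v = √(2gh) = √(2 × 10 × 11.6) = √232.00 = 15.23 m/s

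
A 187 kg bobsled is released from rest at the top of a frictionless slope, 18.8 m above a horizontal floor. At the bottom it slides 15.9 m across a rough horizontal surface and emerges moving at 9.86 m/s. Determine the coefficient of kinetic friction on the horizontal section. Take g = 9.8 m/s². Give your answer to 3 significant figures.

μ_k = 0.870

Applying the work–energy principle:
mgh = ½mv² + μ_k m g d
mgh = 34453 J; ½mv² = 9090.0 J
W_f = 34453 − 9090.0 = 25363 J
μ_k = W_f/(mg·d) = 25363/(1833 × 15.9) = 0.8704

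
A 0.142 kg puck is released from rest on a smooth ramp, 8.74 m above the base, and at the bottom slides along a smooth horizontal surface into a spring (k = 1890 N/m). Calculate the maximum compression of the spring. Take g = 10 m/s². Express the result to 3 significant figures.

x = 0.115 m

Gravitational PE at the top equals spring PE at max compression: mgh = ½kx²
x = √(2mgh/k) = √(2 × 0.142 × 10 × 8.74 / 1890) = 0.1146 m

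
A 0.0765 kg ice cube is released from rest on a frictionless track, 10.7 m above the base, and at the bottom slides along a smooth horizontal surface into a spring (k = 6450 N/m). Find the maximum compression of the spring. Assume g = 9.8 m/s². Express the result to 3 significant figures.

x = 0.0499 m

At max compression the cube is momentarily at rest: mgh = ½kx²
x = √(2mgh/k) = √(2 × 0.0765 × 9.8 × 10.7 / 6450) = 0.04987 m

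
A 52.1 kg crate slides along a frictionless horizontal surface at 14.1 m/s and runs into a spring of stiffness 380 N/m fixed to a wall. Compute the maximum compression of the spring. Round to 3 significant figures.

x = 5.22 m

Conservation of energy between contact and max compression: ½mv² = ½kx²
x = v√(m/k) = 14.1 × √(52.1/380) = 5.221 m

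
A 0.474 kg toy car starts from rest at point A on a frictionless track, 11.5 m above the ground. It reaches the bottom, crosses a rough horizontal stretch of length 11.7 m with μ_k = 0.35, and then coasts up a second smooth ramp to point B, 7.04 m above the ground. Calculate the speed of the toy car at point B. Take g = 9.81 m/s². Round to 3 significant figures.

Energy at A: mgh₁ = (0.474)(9.81)(11.5) = 53.474 J
Friction loss: W_f = μ_k mg d = 19.04 J
At B: ½mv² + mgh₂ = mgh₁ − W_f
½mv² = 53.474 − 19.04 − 32.736 = 1.6972 J
v = √(2 × 1.6972/0.474) = 2.676 m/s

v = 2.68 m/s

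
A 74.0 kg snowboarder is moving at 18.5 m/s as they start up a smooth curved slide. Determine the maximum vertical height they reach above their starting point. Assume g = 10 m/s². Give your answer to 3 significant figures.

h = 17.1 m

Setting KE at the bottom equal to PE gained: ½mv² = mgh
h = v²/(2g) = 18.5²/(2 × 10) = 17.11 m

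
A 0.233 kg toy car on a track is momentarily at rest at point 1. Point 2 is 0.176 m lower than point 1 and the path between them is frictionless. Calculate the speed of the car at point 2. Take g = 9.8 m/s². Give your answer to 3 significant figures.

v = 1.86 m/s

By conservation of mechanical energy, mgh = ½mv²
v = √(2gh) = √(2 × 9.8 × 0.176) = √3.4496 = 1.857 m/s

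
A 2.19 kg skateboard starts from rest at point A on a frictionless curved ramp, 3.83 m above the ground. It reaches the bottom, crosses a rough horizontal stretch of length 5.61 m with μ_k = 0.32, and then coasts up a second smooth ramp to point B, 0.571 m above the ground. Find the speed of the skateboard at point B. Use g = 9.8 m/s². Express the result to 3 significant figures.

v = 5.36 m/s

Energy at A: mgh₁ = (2.19)(9.8)(3.83) = 82.199 J
Friction loss: W_f = μ_k mg d = 38.53 J
At B: ½mv² + mgh₂ = mgh₁ − W_f
½mv² = 82.199 − 38.53 − 12.255 = 31.416 J
v = √(2 × 31.416/2.19) = 5.356 m/s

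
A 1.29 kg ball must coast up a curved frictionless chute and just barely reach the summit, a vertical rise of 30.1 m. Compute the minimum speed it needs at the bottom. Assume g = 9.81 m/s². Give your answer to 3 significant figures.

v = 24.3 m/s

At the top it is momentarily at rest, so all KE converts to PE: ½mv² = mgh
v = √(2gh) = √(2 × 9.81 × 30.1) = 24.30 m/s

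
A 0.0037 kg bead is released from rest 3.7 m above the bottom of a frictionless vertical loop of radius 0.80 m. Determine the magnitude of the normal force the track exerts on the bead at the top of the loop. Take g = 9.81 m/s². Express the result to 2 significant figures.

N = 0.15 N

Energy from release to top (height 2r): mgh = ½mv_top² + mg(2r)
v_top² = 2g(h − 2r) = 2(9.81)(3.7 − 1.600) = 41.202 m²/s²
At the top, both N and weight point toward the centre: N + mg = mv_top²/r
N = m(v_top²/r − g) = 0.0037(41.202/0.80 − 9.81) = 0.1543 N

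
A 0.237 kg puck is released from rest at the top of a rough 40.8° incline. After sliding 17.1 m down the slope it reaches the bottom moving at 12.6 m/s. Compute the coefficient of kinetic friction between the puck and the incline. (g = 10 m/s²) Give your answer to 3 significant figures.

μ_k = 0.250

Energy balance down the incline: mg L sinθ − ½mv² = μ_k (mg cosθ) L
mgL sinθ = 26.481 J; ½mv² = 18.813 J
W_f = 26.481 − 18.813 = 7.668 J
μ_k = W_f/(mg cosθ · L) = 7.668/(1.794 × 17.1) = 0.2499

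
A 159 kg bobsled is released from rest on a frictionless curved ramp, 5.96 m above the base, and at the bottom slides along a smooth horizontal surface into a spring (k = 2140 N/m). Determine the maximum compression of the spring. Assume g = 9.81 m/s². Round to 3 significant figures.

x = 2.95 m

Energy conservation (no friction) from release to max compression: mgh = ½kx²
x = √(2mgh/k) = √(2 × 159 × 9.81 × 5.96 / 2140) = 2.948 m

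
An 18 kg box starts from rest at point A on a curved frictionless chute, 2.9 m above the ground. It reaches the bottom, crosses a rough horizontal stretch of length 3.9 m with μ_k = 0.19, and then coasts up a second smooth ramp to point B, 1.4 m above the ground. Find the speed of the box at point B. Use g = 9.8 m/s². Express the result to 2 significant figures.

Energy at A: mgh₁ = (18)(9.8)(2.9) = 511.56 J
Friction loss: W_f = μ_k mg d = 130.7 J
At B: ½mv² + mgh₂ = mgh₁ − W_f
½mv² = 511.56 − 130.7 − 246.96 = 133.89 J
v = √(2 × 133.89/18) = 3.857 m/s

v = 3.9 m/s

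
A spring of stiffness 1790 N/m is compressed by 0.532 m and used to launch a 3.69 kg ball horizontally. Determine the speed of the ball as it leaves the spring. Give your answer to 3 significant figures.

v = 11.7 m/s

Spring PE converts entirely to kinetic energy: ½kx² = ½mv²
v = x√(k/m) = 0.532 × √(1790/3.69) = 11.72 m/s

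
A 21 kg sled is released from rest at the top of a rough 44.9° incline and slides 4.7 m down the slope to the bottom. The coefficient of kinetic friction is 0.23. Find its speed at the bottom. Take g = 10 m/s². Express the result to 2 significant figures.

v = 7.1 m/s

Work–energy: mg(L sinθ) − μ_k(mg cosθ)L = ½mv²
mgh = mgL sinθ = (21)(10)(4.7)sin44.9° = 696.70 J
W_f = μ_k mg cosθ · L = (0.23)(21)(10)cos44.9°·4.7 = 160.8 J
½mv² = 696.70 − 160.8 = 535.90 J
v = √(2 × 535.90/21) = 7.144 m/s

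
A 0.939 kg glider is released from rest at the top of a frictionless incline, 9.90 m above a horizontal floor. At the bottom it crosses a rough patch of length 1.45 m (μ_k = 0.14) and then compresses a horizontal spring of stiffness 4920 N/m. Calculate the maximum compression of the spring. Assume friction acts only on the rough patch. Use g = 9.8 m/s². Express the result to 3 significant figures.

Initial energy: E₁ = mgh = (0.939)(9.8)(9.90) = 91.102 J
Friction removes W_f = μ_k mg d = (0.14)(0.939)(9.8)(1.45) = 1.868 J
Energy reaching the spring: E = 91.102 − 1.868 = 89.234 J
At max compression ½kx² = E ⇒ x = √(2E/k) = √(2 × 89.234/4920) = 0.1905 m

x = 0.190 m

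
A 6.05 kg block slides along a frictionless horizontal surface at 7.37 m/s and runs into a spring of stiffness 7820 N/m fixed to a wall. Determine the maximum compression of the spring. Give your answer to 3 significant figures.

x = 0.205 m

At max compression the block is momentarily at rest: ½mv² = ½kx²
x = v√(m/k) = 7.37 × √(6.05/7820) = 0.2050 m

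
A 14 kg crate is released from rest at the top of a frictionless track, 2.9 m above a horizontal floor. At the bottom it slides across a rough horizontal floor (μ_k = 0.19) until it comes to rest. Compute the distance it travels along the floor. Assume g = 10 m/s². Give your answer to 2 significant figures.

Applying the work–energy principle:
At rest all PE has been dissipated by friction: mgh = μ_k m g d
d = h/μ_k = 2.9/0.19 = 15.26 m

d = 15 m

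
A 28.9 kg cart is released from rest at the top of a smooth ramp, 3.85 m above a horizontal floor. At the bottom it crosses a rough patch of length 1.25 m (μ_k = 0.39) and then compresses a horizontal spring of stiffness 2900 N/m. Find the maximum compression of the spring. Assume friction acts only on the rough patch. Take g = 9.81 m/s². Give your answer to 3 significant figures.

x = 0.811 m

Initial energy: E₁ = mgh = (28.9)(9.81)(3.85) = 1091.5 J
Friction removes W_f = μ_k mg d = (0.39)(28.9)(9.81)(1.25) = 138.2 J
Energy reaching the spring: E = 1091.5 − 138.2 = 953.30 J
At max compression ½kx² = E ⇒ x = √(2E/k) = √(2 × 953.30/2900) = 0.8108 m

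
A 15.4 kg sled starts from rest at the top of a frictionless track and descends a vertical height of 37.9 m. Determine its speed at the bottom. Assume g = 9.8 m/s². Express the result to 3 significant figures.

By conservation of mechanical energy, mgh = ½mv²
The mass cancels from both sides.
v = √(2gh) = √(2 × 9.8 × 37.9) = √742.84 = 27.26 m/s

v = 27.3 m/s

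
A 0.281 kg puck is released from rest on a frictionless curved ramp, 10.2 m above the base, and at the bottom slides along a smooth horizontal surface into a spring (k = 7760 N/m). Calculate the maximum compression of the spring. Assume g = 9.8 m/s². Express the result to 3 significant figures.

x = 0.0851 m

Energy conservation (no friction) from release to max compression: mgh = ½kx²
x = √(2mgh/k) = √(2 × 0.281 × 9.8 × 10.2 / 7760) = 0.08508 m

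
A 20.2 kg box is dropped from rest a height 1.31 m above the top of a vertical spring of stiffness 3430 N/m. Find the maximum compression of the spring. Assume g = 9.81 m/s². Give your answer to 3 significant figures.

Measuring PE from the top of the relaxed spring, at max compression the box has dropped H + x with zero KE, so:
mg(H + x) = ½kx²
½(3430)x² − (20.2)(9.81)x − (20.2)(9.81)(1.31) = 0
1715x² − 198.2x − 259.6 = 0
x = [198.2 + √(39268 + 1.7808e+06)]/(2 × 1715) = 0.4511 m

x = 0.451 m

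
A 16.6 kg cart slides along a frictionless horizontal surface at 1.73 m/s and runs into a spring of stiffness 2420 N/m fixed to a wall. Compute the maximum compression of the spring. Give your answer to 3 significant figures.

x = 0.143 m

At max compression the cart is momentarily at rest: ½mv² = ½kx²
x = v√(m/k) = 1.73 × √(16.6/2420) = 0.1433 m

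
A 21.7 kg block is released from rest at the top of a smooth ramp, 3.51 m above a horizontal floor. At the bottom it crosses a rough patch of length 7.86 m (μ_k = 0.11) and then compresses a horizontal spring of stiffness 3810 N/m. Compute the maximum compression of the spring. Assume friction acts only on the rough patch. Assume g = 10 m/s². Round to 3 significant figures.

Initial energy: E₁ = mgh = (21.7)(10)(3.51) = 761.67 J
Friction removes W_f = μ_k mg d = (0.11)(21.7)(10)(7.86) = 187.6 J
Energy reaching the spring: E = 761.67 − 187.6 = 574.05 J
At max compression ½kx² = E ⇒ x = √(2E/k) = √(2 × 574.05/3810) = 0.5489 m

x = 0.549 m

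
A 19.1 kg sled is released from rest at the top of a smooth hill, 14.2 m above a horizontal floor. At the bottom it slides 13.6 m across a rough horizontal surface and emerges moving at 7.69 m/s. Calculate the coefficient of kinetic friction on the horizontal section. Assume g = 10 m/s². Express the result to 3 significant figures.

μ_k = 0.827

Applying the work–energy principle:
mgh = ½mv² + μ_k m g d
mgh = 2712.2 J; ½mv² = 564.75 J
W_f = 2712.2 − 564.75 = 2147 J
μ_k = W_f/(mg·d) = 2147/(191.0 × 13.6) = 0.8267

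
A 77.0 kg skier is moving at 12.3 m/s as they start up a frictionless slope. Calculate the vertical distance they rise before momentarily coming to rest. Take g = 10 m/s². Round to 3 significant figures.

h = 7.56 m

By energy conservation, ½mv² = mgh
h = v²/(2g) = 12.3²/(2 × 10) = 7.565 m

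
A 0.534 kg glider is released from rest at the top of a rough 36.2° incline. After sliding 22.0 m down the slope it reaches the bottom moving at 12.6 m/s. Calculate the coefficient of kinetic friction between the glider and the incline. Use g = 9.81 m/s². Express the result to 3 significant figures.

Energy balance down the incline: mg L sinθ − ½mv² = μ_k (mg cosθ) L
mgL sinθ = 68.066 J; ½mv² = 42.389 J
W_f = 68.066 − 42.389 = 25.68 J
μ_k = W_f/(mg cosθ · L) = 25.68/(4.227 × 22.0) = 0.2761

μ_k = 0.276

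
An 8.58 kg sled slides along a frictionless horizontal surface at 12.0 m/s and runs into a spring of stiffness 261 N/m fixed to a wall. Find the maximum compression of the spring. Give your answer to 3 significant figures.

x = 2.18 m

All KE is stored as spring PE at maximum compression: ½mv² = ½kx²
x = v√(m/k) = 12.0 × √(8.58/261) = 2.176 m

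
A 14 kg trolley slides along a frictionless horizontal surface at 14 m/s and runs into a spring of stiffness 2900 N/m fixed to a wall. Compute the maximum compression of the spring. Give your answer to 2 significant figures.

x = 0.97 m

Conservation of energy between contact and max compression: ½mv² = ½kx²
x = v√(m/k) = 14 × √(14/2900) = 0.9727 m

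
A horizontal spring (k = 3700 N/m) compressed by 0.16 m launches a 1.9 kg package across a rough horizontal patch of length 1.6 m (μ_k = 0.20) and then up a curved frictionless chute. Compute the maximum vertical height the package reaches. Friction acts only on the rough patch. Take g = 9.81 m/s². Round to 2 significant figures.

h = 2.2 m

Spring energy: E₀ = ½kx² = ½(3700)(0.16)² = 47.360 J
Friction: W_f = μ_k mg d = (0.20)(1.9)(9.81)(1.6) = 5.964 J
Energy at base of ramp: E = 47.360 − 5.964 = 41.396 J
At max height all remaining energy is PE: mgh = E ⇒ h = E/(mg) = 41.396/(1.9 × 9.81) = 2.221 m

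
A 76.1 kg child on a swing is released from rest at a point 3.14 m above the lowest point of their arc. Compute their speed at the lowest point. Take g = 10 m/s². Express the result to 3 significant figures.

Equating total energy at the two states: mgh = ½mv²
The mass cancels from both sides.
v = √(2gh) = √(2 × 10 × 3.14) = √62.800 = 7.925 m/s

v = 7.92 m/s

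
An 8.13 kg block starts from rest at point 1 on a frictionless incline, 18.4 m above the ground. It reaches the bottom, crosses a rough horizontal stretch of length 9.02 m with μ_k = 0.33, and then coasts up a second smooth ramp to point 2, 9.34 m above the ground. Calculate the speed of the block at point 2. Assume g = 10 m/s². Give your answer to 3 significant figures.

v = 11.0 m/s

Energy at 1: mgh₁ = (8.13)(10)(18.4) = 1495.9 J
Friction loss: W_f = μ_k mg d = 242.0 J
At 2: ½mv² + mgh₂ = mgh₁ − W_f
½mv² = 1495.9 − 242.0 − 759.34 = 494.58 J
v = √(2 × 494.58/8.13) = 11.03 m/s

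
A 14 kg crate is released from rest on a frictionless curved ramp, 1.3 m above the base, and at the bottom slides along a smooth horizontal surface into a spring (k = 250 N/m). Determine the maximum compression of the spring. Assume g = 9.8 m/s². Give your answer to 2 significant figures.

At max compression the crate is momentarily at rest: mgh = ½kx²
x = √(2mgh/k) = √(2 × 14 × 9.8 × 1.3 / 250) = 1.195 m

x = 1.2 m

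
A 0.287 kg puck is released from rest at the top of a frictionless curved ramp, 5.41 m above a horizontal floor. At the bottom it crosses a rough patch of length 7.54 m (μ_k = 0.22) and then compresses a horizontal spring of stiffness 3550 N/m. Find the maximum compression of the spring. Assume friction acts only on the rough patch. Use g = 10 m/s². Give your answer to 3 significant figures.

x = 0.0779 m

Initial energy: E₁ = mgh = (0.287)(10)(5.41) = 15.527 J
Friction removes W_f = μ_k mg d = (0.22)(0.287)(10)(7.54) = 4.761 J
Energy reaching the spring: E = 15.527 − 4.761 = 10.766 J
At max compression ½kx² = E ⇒ x = √(2E/k) = √(2 × 10.766/3550) = 0.07788 m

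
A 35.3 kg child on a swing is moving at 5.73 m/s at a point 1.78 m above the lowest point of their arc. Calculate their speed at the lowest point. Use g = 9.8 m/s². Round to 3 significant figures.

v = 8.23 m/s

By conservation of mechanical energy, ½mv₀² + mgh = ½mv²
v² = v₀² + 2gh = (5.73)² + 2(9.8)(1.78) = 67.721
v = √67.721 = 8.229 m/s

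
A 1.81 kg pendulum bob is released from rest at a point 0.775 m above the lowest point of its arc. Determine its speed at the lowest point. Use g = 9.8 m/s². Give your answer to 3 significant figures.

v = 3.90 m/s

Equating total energy at the two states: mgh = ½mv²
The mass cancels from both sides.
v = √(2gh) = √(2 × 9.8 × 0.775) = √15.190 = 3.897 m/s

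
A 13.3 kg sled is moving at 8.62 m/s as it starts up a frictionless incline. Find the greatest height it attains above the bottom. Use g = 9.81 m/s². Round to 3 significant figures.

Setting KE at the bottom equal to PE gained: ½mv² = mgh
h = v²/(2g) = 8.62²/(2 × 9.81) = 3.787 m

h = 3.79 m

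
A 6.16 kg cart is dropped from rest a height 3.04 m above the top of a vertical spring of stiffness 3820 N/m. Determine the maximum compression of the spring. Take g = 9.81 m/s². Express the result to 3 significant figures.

Take the reference level at the top of the uncompressed spring. At max compression the cart has fallen H + x and is momentarily at rest:
mg(H + x) = ½kx²
½(3820)x² − (6.16)(9.81)x − (6.16)(9.81)(3.04) = 0
1910x² − 60.43x − 183.7 = 0
x = [60.43 + √(3652 + 1.4035e+06)]/(2 × 1910) = 0.3264 m

x = 0.326 m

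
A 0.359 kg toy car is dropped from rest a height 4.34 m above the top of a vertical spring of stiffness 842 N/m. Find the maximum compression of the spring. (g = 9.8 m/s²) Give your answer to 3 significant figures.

Let x be the compression. The total drop is H + x, and the car is instantaneously at rest at max compression, so energy conservation gives:
mg(H + x) = ½kx²
½(842)x² − (0.359)(9.8)x − (0.359)(9.8)(4.34) = 0
421.0x² − 3.518x − 15.27 = 0
x = [3.518 + √(12.38 + 25713)]/(2 × 421.0) = 0.1947 m

x = 0.195 m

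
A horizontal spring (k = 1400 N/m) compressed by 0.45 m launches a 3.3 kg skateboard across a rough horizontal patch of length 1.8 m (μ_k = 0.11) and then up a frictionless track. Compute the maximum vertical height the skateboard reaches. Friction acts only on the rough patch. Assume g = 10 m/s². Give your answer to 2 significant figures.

h = 4.1 m

Spring energy: E₀ = ½kx² = ½(1400)(0.45)² = 141.75 J
Friction: W_f = μ_k mg d = (0.11)(3.3)(10)(1.8) = 6.534 J
Energy at base of ramp: E = 141.75 − 6.534 = 135.22 J
At max height all remaining energy is PE: mgh = E ⇒ h = E/(mg) = 135.22/(3.3 × 10) = 4.097 m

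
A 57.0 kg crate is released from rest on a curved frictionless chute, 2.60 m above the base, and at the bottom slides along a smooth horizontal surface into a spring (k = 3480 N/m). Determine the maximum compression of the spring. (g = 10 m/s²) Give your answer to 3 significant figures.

x = 0.923 m

Gravitational PE at the top equals spring PE at max compression: mgh = ½kx²
x = √(2mgh/k) = √(2 × 57.0 × 10 × 2.60 / 3480) = 0.9229 m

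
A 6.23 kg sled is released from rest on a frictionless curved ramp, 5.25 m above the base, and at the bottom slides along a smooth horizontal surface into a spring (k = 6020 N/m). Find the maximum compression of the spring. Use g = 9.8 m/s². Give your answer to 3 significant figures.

x = 0.326 m

At max compression the sled is momentarily at rest: mgh = ½kx²
x = √(2mgh/k) = √(2 × 6.23 × 9.8 × 5.25 / 6020) = 0.3263 m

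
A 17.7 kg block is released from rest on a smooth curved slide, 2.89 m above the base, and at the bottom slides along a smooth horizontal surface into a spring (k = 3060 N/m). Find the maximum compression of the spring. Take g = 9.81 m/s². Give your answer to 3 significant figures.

Gravitational PE at the top equals spring PE at max compression: mgh = ½kx²
x = √(2mgh/k) = √(2 × 17.7 × 9.81 × 2.89 / 3060) = 0.5727 m

x = 0.573 m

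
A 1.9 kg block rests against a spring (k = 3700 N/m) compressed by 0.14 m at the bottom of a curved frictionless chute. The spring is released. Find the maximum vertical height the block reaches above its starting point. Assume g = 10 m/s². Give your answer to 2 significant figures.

h = 1.9 m

All spring PE becomes gravitational PE at the highest point: ½kx² = mgh
h = kx²/(2mg) = (3700)(0.14)²/(2 × 1.9 × 10) = 1.908 m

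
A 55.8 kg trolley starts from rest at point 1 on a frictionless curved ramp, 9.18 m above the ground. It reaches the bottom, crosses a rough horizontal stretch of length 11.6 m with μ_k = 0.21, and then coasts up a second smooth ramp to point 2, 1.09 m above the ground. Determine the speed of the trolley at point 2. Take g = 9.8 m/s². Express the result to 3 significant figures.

Energy at 1: mgh₁ = (55.8)(9.8)(9.18) = 5020.0 J
Friction loss: W_f = μ_k mg d = 1332 J
At 2: ½mv² + mgh₂ = mgh₁ − W_f
½mv² = 5020.0 − 1332 − 596.06 = 3091.8 J
v = √(2 × 3091.8/55.8) = 10.53 m/s

v = 10.5 m/s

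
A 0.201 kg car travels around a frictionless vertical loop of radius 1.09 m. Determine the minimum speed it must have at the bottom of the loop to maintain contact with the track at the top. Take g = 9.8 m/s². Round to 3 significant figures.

At the top: mg = mv_top²/r ⇒ v_top² = gr = 10.68 m²/s²
Energy from bottom to top (height 2r): ½mv_bot² = ½mv_top² + mg(2r)
v_bot² = gr + 4gr = 5gr = 53.41
v_bot = √(5gr) = 7.308 m/s

v = 7.31 m/s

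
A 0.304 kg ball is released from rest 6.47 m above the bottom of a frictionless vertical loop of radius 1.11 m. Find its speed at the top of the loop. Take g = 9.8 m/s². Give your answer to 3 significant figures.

Energy conservation: mgh = ½mv_top² + mg(2r)
v_top² = 2g(h − 2r) = 2(9.8)(6.47 − 2.220) = 83.30
v_top = 9.127 m/s

v = 9.13 m/s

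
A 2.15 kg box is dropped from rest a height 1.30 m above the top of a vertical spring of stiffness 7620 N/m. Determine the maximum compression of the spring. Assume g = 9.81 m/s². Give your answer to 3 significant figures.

Take the reference level at the top of the uncompressed spring. At max compression the box has fallen H + x and is momentarily at rest:
mg(H + x) = ½kx²
½(7620)x² − (2.15)(9.81)x − (2.15)(9.81)(1.30) = 0
3810x² − 21.09x − 27.42 = 0
x = [21.09 + √(444.9 + 417865)]/(2 × 3810) = 0.08765 m

x = 0.0876 m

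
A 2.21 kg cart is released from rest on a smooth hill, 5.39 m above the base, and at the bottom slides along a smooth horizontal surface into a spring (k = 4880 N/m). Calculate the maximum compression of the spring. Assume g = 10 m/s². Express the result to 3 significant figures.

At max compression the cart is momentarily at rest: mgh = ½kx²
x = √(2mgh/k) = √(2 × 2.21 × 10 × 5.39 / 4880) = 0.2210 m

x = 0.221 m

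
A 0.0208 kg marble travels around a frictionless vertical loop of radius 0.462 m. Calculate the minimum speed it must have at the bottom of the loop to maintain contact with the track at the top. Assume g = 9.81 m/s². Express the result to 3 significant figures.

v = 4.76 m/s

At the top: mg = mv_top²/r ⇒ v_top² = gr = 4.532 m²/s²
Energy from bottom to top (height 2r): ½mv_bot² = ½mv_top² + mg(2r)
v_bot² = gr + 4gr = 5gr = 22.66
v_bot = √(5gr) = 4.760 m/s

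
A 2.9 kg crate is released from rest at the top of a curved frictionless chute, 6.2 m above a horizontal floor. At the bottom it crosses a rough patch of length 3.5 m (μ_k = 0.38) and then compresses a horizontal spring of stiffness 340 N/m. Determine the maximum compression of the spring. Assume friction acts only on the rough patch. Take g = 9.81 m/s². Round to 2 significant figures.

Initial energy: E₁ = mgh = (2.9)(9.81)(6.2) = 176.38 J
Friction removes W_f = μ_k mg d = (0.38)(2.9)(9.81)(3.5) = 37.84 J
Energy reaching the spring: E = 176.38 − 37.84 = 138.55 J
At max compression ½kx² = E ⇒ x = √(2E/k) = √(2 × 138.55/340) = 0.9028 m

x = 0.90 m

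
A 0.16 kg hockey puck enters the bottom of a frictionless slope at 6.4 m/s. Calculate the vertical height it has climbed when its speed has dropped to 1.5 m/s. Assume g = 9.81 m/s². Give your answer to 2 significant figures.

Energy balance between the two points: ½mv₁² = ½mv₂² + mgh
h = (v₁² − v₂²)/(2g) = (6.4² − 1.5²)/(2 × 9.81) = 1.973 m

h = 2.0 m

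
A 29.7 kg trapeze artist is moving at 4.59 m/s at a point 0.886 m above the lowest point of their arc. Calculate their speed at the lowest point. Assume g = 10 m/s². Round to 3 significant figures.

Equating total energy at the two states: ½mv₀² + mgh = ½mv²
The mass cancels from both sides.
v² = v₀² + 2gh = (4.59)² + 2(10)(0.886) = 38.788
v = √38.788 = 6.228 m/s

v = 6.23 m/s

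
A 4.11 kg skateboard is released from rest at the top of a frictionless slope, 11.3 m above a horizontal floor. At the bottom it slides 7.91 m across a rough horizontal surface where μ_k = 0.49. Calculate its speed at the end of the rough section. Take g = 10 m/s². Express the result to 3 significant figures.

v = 12.2 m/s

Applying the work–energy principle:
mgh = ½mv² + μ_k m g d
W_f = μ_k mg d = (0.49)(4.11)(10)(7.91) = 159.3 J
½mv² = mgh − W_f = 464.43 − 159.3 = 305.13 J
v = √(2 × 305.13/4.11) = 12.19 m/s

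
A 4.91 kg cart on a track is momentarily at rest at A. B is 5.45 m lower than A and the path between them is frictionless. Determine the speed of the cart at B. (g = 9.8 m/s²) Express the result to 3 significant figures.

v = 10.3 m/s

By conservation of mechanical energy, mgh = ½mv²
v = √(2gh) = √(2 × 9.8 × 5.45) = √106.82 = 10.34 m/s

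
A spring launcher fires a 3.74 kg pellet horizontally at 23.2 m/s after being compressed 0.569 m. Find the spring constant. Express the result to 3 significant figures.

Energy stored in the spring equals the launch KE: ½kx² = ½mv²
k = mv²/x² = (3.74)(23.2)²/(0.569)² = 6218 N/m

k = 6220 N/m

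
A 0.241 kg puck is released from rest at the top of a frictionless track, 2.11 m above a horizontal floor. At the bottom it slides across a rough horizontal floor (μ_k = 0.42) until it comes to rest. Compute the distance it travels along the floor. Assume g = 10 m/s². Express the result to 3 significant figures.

Energy at the top = energy at the end + work done against friction:
At rest all PE has been dissipated by friction: mgh = μ_k m g d
d = h/μ_k = 2.11/0.42 = 5.024 m

d = 5.02 m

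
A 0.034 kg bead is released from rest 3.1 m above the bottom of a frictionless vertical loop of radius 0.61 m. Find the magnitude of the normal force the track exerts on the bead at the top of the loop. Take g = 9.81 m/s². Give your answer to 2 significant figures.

N = 1.7 N

Energy from release to top (height 2r): mgh = ½mv_top² + mg(2r)
v_top² = 2g(h − 2r) = 2(9.81)(3.1 − 1.220) = 36.886 m²/s²
At the top, both N and weight point toward the centre: N + mg = mv_top²/r
N = m(v_top²/r − g) = 0.034(36.886/0.61 − 9.81) = 1.722 N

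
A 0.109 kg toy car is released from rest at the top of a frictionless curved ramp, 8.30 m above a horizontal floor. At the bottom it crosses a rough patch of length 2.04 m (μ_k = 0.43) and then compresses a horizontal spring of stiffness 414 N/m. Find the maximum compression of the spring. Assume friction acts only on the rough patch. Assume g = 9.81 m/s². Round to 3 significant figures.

Initial energy: E₁ = mgh = (0.109)(9.81)(8.30) = 8.8751 J
Friction removes W_f = μ_k mg d = (0.43)(0.109)(9.81)(2.04) = 0.9380 J
Energy reaching the spring: E = 8.8751 − 0.9380 = 7.9371 J
At max compression ½kx² = E ⇒ x = √(2E/k) = √(2 × 7.9371/414) = 0.1958 m

x = 0.196 m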